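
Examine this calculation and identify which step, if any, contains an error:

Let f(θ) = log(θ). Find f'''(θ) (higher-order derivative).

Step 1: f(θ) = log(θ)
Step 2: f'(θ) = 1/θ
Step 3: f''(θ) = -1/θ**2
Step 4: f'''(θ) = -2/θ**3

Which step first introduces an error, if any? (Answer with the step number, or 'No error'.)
Step 4

Step 4 is incorrect due to a sign flip.
The step shows: -2/θ**3
The correct value should be: 2/θ**3

Explanation: The sign of the whole expression was flipped: the term 2/θ**3 was incorrectly written as -2/θ**3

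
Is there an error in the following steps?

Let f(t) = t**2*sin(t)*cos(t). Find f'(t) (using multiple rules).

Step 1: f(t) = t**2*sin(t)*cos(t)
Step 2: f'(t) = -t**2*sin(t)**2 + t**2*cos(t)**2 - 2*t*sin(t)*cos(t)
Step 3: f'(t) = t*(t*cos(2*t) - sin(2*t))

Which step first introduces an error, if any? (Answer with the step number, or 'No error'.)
Step 2

Step 2 is incorrect due to a sign flip.
The step shows: -t**2*sin(t)**2 + t**2*cos(t)**2 - 2*t*sin(t)*cos(t)
The correct value should be: -t**2*sin(t)**2 + t**2*cos(t)**2 + 2*t*sin(t)*cos(t)

Explanation: The sign of one term was flipped: the term 2*t*sin(t)*cos(t) was incorrectly written as -2*t*sin(t)*cos(t)
The later steps are derived from this incorrect expression, so the error originates in Step 2.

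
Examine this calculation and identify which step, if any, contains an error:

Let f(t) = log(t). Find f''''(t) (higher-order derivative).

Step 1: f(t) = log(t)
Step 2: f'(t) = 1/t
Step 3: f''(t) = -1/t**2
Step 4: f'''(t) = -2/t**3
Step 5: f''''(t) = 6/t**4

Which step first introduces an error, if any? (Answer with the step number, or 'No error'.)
Step 4

Step 4 is incorrect due to a sign flip.
The step shows: -2/t**3
The correct value should be: 2/t**3

Explanation: The sign of the whole expression was flipped: the term 2/t**3 was incorrectly written as -2/t**3
The later steps are derived from this incorrect expression, so the error originates in Step 4.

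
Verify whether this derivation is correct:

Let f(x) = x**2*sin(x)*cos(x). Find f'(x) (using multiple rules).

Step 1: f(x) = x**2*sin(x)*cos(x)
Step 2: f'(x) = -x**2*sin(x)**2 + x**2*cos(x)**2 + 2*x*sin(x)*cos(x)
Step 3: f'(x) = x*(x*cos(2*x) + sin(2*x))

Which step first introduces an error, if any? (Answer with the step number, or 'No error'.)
No error

All steps in this derivation are correct.
The final answer f'(x) = x*(x*cos(2*x) + sin(2*x)) is valid.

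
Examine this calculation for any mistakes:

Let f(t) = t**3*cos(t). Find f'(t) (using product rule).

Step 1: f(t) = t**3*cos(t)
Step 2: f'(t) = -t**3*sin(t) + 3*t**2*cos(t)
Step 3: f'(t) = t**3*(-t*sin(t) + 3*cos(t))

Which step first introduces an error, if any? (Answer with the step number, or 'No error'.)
Step 3

Step 3 is incorrect due to a wrong exponent.
The step shows: t**3*(-t*sin(t) + 3*cos(t))
The correct value should be: t**2*(-t*sin(t) + 3*cos(t))

Explanation: The exponent 2 on t was incorrectly written as 3: the term t**2*(-t*sin(t) + 3*cos(t)) was incorrectly written as t**3*(-t*sin(t) + 3*cos(t))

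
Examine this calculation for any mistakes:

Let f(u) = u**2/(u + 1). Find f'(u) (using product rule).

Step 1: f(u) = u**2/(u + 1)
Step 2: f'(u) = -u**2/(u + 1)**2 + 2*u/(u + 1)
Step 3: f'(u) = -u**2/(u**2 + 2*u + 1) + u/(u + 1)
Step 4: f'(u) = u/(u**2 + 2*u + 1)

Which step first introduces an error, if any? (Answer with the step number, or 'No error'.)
Step 3

Step 3 is incorrect due to a wrong coefficient.
The step shows: -u**2/(u**2 + 2*u + 1) + u/(u + 1)
The correct value should be: -u**2/(u**2 + 2*u + 1) + 2*u/(u + 1)

Explanation: The coefficient 2 was incorrectly written as 1: the term 2*u/(u + 1) was incorrectly written as u/(u + 1)
The later steps are derived from this incorrect expression, so the error originates in Step 3.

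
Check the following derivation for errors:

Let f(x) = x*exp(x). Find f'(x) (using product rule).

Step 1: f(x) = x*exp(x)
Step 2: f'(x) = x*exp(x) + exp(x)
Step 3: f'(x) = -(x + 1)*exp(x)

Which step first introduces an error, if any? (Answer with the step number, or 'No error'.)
Step 3

Step 3 is incorrect due to a sign flip.
The step shows: -(x + 1)*exp(x)
The correct value should be: (x + 1)*exp(x)

Explanation: The sign of the whole expression was flipped: the term (x + 1)*exp(x) was incorrectly written as -(x + 1)*exp(x)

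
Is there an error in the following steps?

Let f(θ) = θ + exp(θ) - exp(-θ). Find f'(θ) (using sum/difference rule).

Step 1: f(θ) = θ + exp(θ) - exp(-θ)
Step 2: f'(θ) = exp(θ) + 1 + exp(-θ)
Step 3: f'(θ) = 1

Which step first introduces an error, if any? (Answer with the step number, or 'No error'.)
Step 3

Step 3 is incorrect due to a dropped term.
The step shows: 1
The correct value should be: 2*cosh(θ) + 1

Explanation: A term was dropped: the term 2*cosh(θ) was incorrectly omitted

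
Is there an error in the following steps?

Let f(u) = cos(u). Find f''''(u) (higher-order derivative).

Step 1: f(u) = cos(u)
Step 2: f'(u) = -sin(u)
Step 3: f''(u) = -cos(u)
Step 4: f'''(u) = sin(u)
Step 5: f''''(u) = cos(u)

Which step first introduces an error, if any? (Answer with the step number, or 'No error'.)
No error

All steps in this derivation are correct.
The final answer f''''(u) = cos(u) is valid.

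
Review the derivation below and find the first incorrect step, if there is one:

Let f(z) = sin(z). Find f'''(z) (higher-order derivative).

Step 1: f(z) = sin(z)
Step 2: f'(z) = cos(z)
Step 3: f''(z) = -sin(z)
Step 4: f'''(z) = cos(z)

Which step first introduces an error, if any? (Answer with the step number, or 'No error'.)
Step 4

Step 4 is incorrect due to a sign flip.
The step shows: cos(z)
The correct value should be: -cos(z)

Explanation: The sign of the whole expression was flipped: the term -cos(z) was incorrectly written as cos(z)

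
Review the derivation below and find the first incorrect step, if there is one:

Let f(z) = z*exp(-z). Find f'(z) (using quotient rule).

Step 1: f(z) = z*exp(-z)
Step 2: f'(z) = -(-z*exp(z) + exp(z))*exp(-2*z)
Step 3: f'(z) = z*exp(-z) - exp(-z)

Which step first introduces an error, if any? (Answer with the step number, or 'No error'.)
Step 2

Step 2 is incorrect due to a sign flip.
The step shows: -(-z*exp(z) + exp(z))*exp(-2*z)
The correct value should be: (-z*exp(z) + exp(z))*exp(-2*z)

Explanation: The sign of the whole expression was flipped: the term (-z*exp(z) + exp(z))*exp(-2*z) was incorrectly written as -(-z*exp(z) + exp(z))*exp(-2*z)
The later steps are derived from this incorrect expression, so the error originates in Step 2.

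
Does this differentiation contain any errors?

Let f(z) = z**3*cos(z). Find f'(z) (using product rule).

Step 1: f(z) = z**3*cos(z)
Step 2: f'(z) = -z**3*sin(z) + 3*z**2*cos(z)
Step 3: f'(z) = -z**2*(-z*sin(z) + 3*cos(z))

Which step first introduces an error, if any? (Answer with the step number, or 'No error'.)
Step 3

Step 3 is incorrect due to a sign flip.
The step shows: -z**2*(-z*sin(z) + 3*cos(z))
The correct value should be: z**2*(-z*sin(z) + 3*cos(z))

Explanation: The sign of the whole expression was flipped: the term z**2*(-z*sin(z) + 3*cos(z)) was incorrectly written as -z**2*(-z*sin(z) + 3*cos(z))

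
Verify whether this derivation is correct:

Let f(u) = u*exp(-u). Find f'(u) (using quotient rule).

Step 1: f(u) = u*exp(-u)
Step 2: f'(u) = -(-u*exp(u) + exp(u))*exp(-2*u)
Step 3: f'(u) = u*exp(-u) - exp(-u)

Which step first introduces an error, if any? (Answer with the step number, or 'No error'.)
Step 2

Step 2 is incorrect due to a sign flip.
The step shows: -(-u*exp(u) + exp(u))*exp(-2*u)
The correct value should be: (-u*exp(u) + exp(u))*exp(-2*u)

Explanation: The sign of the whole expression was flipped: the term (-u*exp(u) + exp(u))*exp(-2*u) was incorrectly written as -(-u*exp(u) + exp(u))*exp(-2*u)
The later steps are derived from this incorrect expression, so the error originates in Step 2.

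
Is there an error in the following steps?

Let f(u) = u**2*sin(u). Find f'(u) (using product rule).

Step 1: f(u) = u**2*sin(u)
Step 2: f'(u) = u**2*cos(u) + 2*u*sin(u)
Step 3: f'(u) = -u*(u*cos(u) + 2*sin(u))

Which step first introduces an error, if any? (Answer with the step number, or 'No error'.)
Step 3

Step 3 is incorrect due to a sign flip.
The step shows: -u*(u*cos(u) + 2*sin(u))
The correct value should be: u*(u*cos(u) + 2*sin(u))

Explanation: The sign of the whole expression was flipped: the term u*(u*cos(u) + 2*sin(u)) was incorrectly written as -u*(u*cos(u) + 2*sin(u))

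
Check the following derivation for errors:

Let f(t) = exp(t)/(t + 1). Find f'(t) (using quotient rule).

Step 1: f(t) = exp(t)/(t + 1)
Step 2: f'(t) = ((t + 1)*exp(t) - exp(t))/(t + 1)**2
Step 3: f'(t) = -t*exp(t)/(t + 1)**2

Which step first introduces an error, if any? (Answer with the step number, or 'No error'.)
Step 3

Step 3 is incorrect due to a sign flip.
The step shows: -t*exp(t)/(t + 1)**2
The correct value should be: t*exp(t)/(t + 1)**2

Explanation: The sign of the whole expression was flipped: the term t*exp(t)/(t + 1)**2 was incorrectly written as -t*exp(t)/(t + 1)**2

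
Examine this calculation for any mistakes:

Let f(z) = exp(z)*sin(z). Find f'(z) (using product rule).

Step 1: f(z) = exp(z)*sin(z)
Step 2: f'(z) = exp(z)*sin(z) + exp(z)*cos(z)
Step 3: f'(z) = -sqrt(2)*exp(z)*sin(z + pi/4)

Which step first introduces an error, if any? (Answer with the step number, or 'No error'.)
Step 3

Step 3 is incorrect due to a sign flip.
The step shows: -sqrt(2)*exp(z)*sin(z + pi/4)
The correct value should be: sqrt(2)*exp(z)*sin(z + pi/4)

Explanation: The sign of the whole expression was flipped: the term sqrt(2)*exp(z)*sin(z + pi/4) was incorrectly written as -sqrt(2)*exp(z)*sin(z + pi/4)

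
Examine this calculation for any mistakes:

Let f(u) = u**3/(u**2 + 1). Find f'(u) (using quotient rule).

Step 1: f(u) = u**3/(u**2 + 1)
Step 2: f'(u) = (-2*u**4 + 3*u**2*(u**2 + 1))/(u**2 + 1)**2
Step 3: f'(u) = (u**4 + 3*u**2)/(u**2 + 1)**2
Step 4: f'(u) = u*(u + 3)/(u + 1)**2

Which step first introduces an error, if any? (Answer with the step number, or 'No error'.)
Step 4

Step 4 is incorrect due to a wrong exponent.
The step shows: u*(u + 3)/(u + 1)**2
The correct value should be: u**2*(u**2 + 3)/(u**2 + 1)**2

Explanation: The exponent 2 on u was incorrectly written as 1: the term u**2*(u**2 + 3)/(u**2 + 1)**2 was incorrectly written as u*(u + 3)/(u + 1)**2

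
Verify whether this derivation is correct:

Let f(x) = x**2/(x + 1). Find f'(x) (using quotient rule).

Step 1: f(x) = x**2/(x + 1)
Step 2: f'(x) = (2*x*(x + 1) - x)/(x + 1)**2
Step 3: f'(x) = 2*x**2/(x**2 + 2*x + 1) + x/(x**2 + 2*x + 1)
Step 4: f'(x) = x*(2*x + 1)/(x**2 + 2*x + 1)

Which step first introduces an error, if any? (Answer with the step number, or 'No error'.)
Step 2

Step 2 is incorrect due to a wrong exponent.
The step shows: (2*x*(x + 1) - x)/(x + 1)**2
The correct value should be: (-x**2 + 2*x*(x + 1))/(x + 1)**2

Explanation: The exponent 2 on x was incorrectly written as 1: the term (-x**2 + 2*x*(x + 1))/(x + 1)**2 was incorrectly written as (2*x*(x + 1) - x)/(x + 1)**2
The later steps are derived from this incorrect expression, so the error originates in Step 2.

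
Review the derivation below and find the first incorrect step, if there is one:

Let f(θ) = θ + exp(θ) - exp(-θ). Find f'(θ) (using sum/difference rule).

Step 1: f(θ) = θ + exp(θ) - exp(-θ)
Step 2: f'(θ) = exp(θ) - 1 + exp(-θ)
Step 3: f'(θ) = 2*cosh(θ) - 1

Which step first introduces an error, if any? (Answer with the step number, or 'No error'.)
Step 2

Step 2 is incorrect due to a sign flip.
The step shows: exp(θ) - 1 + exp(-θ)
The correct value should be: exp(θ) + 1 + exp(-θ)

Explanation: The sign of one term was flipped: the term 1 was incorrectly written as -1
The later steps are derived from this incorrect expression, so the error originates in Step 2.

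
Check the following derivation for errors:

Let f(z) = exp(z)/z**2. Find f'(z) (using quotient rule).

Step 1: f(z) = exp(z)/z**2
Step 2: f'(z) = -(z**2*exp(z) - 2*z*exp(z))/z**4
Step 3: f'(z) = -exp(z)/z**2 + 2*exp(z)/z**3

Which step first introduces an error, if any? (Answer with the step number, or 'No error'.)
Step 2

Step 2 is incorrect due to a sign flip.
The step shows: -(z**2*exp(z) - 2*z*exp(z))/z**4
The correct value should be: (z**2*exp(z) - 2*z*exp(z))/z**4

Explanation: The sign of the whole expression was flipped: the term (z**2*exp(z) - 2*z*exp(z))/z**4 was incorrectly written as -(z**2*exp(z) - 2*z*exp(z))/z**4
The later steps are derived from this incorrect expression, so the error originates in Step 2.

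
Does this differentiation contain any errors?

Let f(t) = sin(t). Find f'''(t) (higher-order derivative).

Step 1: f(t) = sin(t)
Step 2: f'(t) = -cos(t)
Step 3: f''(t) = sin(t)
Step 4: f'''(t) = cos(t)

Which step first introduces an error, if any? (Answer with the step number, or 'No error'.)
Step 2

Step 2 is incorrect due to a sign flip.
The step shows: -cos(t)
The correct value should be: cos(t)

Explanation: The sign of the whole expression was flipped: the term cos(t) was incorrectly written as -cos(t)
The later steps are derived from this incorrect expression, so the error originates in Step 2.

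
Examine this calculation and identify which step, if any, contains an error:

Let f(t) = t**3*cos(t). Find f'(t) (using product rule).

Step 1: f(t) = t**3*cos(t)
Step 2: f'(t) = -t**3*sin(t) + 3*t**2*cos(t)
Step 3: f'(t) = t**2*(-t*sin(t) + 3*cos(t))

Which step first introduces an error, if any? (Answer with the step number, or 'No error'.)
No error

All steps in this derivation are correct.
The final answer f'(t) = t**2*(-t*sin(t) + 3*cos(t)) is valid.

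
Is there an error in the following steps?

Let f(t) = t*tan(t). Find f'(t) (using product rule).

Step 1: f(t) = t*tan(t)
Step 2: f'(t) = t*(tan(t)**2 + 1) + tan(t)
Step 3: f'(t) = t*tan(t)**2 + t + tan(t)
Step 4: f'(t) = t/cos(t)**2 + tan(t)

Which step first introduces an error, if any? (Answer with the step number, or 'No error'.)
No error

All steps in this derivation are correct.
The final answer f'(t) = t/cos(t)**2 + tan(t) is valid.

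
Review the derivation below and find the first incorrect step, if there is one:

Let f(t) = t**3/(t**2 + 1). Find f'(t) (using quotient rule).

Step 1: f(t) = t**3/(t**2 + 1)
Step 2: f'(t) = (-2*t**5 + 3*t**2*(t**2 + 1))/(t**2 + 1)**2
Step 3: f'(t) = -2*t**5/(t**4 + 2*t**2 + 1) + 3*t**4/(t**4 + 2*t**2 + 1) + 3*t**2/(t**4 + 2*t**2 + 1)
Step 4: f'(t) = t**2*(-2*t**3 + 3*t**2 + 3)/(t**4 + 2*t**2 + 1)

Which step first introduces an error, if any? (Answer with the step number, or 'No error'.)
Step 2

Step 2 is incorrect due to a wrong exponent.
The step shows: (-2*t**5 + 3*t**2*(t**2 + 1))/(t**2 + 1)**2
The correct value should be: (-2*t**4 + 3*t**2*(t**2 + 1))/(t**2 + 1)**2

Explanation: The exponent 4 on t was incorrectly written as 5: the term (-2*t**4 + 3*t**2*(t**2 + 1))/(t**2 + 1)**2 was incorrectly written as (-2*t**5 + 3*t**2*(t**2 + 1))/(t**2 + 1)**2
The later steps are derived from this incorrect expression, so the error originates in Step 2.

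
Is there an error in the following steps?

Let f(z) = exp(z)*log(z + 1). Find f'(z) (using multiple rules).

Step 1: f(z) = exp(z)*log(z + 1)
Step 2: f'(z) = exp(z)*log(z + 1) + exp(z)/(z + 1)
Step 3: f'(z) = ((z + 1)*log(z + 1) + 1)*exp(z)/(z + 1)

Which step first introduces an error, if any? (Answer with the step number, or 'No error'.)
No error

All steps in this derivation are correct.
The final answer f'(z) = ((z + 1)*log(z + 1) + 1)*exp(z)/(z + 1) is valid.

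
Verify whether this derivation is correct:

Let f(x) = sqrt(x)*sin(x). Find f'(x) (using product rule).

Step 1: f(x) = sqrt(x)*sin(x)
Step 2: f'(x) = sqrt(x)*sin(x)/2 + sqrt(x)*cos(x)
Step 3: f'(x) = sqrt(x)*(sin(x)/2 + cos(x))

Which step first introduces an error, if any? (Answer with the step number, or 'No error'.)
Step 2

Step 2 is incorrect due to a wrong exponent.
The step shows: sqrt(x)*sin(x)/2 + sqrt(x)*cos(x)
The correct value should be: sqrt(x)*cos(x) + sin(x)/(2*sqrt(x))

Explanation: The exponent -1/2 on x was incorrectly written as 1/2: the term sin(x)/(2*sqrt(x)) was incorrectly written as sqrt(x)*sin(x)/2
The later steps are derived from this incorrect expression, so the error originates in Step 2.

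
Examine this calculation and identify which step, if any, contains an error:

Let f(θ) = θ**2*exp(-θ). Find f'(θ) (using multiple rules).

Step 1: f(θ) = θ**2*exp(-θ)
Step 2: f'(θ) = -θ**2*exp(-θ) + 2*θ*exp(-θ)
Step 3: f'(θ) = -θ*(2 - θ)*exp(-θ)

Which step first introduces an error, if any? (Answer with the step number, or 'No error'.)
Step 3

Step 3 is incorrect due to a sign flip.
The step shows: -θ*(2 - θ)*exp(-θ)
The correct value should be: θ*(2 - θ)*exp(-θ)

Explanation: The sign of the whole expression was flipped: the term θ*(2 - θ)*exp(-θ) was incorrectly written as -θ*(2 - θ)*exp(-θ)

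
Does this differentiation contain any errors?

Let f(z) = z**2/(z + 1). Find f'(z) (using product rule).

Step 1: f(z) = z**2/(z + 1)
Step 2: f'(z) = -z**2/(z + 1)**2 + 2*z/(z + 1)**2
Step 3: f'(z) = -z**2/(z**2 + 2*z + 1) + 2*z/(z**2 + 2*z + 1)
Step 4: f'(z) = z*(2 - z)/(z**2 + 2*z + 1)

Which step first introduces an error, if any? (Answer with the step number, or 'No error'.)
Step 2

Step 2 is incorrect due to a wrong exponent.
The step shows: -z**2/(z + 1)**2 + 2*z/(z + 1)**2
The correct value should be: -z**2/(z + 1)**2 + 2*z/(z + 1)

Explanation: The exponent -1 on z + 1 was incorrectly written as -2: the term 2*z/(z + 1) was incorrectly written as 2*z/(z + 1)**2
The later steps are derived from this incorrect expression, so the error originates in Step 2.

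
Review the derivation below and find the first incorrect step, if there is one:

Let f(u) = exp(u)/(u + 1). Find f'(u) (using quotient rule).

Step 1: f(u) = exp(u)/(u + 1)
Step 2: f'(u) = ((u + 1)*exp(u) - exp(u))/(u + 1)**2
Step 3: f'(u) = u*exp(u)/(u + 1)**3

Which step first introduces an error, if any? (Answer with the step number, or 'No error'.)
Step 3

Step 3 is incorrect due to a wrong exponent.
The step shows: u*exp(u)/(u + 1)**3
The correct value should be: u*exp(u)/(u + 1)**2

Explanation: The exponent -2 on u + 1 was incorrectly written as -3: the term u*exp(u)/(u + 1)**2 was incorrectly written as u*exp(u)/(u + 1)**3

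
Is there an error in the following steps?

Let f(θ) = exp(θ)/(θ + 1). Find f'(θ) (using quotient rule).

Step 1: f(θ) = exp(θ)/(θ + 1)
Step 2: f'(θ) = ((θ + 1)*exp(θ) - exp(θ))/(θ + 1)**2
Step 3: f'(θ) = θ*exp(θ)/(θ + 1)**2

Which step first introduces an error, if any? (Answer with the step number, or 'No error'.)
No error

All steps in this derivation are correct.
The final answer f'(θ) = θ*exp(θ)/(θ + 1)**2 is valid.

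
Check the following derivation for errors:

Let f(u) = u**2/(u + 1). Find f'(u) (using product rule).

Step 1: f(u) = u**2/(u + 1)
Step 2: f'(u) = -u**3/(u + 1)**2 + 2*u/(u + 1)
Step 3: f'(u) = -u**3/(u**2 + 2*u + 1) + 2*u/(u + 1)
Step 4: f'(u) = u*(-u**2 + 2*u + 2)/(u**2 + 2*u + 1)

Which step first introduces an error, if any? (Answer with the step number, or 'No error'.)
Step 2

Step 2 is incorrect due to a wrong exponent.
The step shows: -u**3/(u + 1)**2 + 2*u/(u + 1)
The correct value should be: -u**2/(u + 1)**2 + 2*u/(u + 1)

Explanation: The exponent 2 on u was incorrectly written as 3: the term -u**2/(u + 1)**2 was incorrectly written as -u**3/(u + 1)**2
The later steps are derived from this incorrect expression, so the error originates in Step 2.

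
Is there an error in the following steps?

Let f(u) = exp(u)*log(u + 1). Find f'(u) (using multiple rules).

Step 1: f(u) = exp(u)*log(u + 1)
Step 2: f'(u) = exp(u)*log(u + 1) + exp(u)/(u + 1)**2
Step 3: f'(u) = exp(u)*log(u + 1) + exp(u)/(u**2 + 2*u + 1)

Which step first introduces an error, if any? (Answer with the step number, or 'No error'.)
Step 2

Step 2 is incorrect due to a wrong exponent.
The step shows: exp(u)*log(u + 1) + exp(u)/(u + 1)**2
The correct value should be: exp(u)*log(u + 1) + exp(u)/(u + 1)

Explanation: The exponent -1 on u + 1 was incorrectly written as -2: the term exp(u)/(u + 1) was incorrectly written as exp(u)/(u + 1)**2
The later steps are derived from this incorrect expression, so the error originates in Step 2.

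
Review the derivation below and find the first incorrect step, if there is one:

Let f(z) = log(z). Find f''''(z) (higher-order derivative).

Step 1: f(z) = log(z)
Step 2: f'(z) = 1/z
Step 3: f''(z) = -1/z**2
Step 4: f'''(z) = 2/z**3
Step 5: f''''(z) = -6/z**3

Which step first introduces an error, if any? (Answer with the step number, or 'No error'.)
Step 5

Step 5 is incorrect due to a wrong exponent.
The step shows: -6/z**3
The correct value should be: -6/z**4

Explanation: The exponent -4 on z was incorrectly written as -3: the term -6/z**4 was incorrectly written as -6/z**3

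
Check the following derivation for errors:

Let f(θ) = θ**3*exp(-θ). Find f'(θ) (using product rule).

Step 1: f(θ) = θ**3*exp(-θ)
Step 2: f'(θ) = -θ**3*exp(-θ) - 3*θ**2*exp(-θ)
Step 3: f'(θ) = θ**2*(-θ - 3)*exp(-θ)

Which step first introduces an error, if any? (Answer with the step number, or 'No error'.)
Step 2

Step 2 is incorrect due to a sign flip.
The step shows: -θ**3*exp(-θ) - 3*θ**2*exp(-θ)
The correct value should be: -θ**3*exp(-θ) + 3*θ**2*exp(-θ)

Explanation: The sign of one term was flipped: the term 3*θ**2*exp(-θ) was incorrectly written as -3*θ**2*exp(-θ)
The later steps are derived from this incorrect expression, so the error originates in Step 2.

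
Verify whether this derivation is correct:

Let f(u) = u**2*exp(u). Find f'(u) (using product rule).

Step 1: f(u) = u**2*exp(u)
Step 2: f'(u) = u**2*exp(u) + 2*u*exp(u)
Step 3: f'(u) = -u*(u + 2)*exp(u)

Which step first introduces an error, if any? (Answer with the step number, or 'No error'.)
Step 3

Step 3 is incorrect due to a sign flip.
The step shows: -u*(u + 2)*exp(u)
The correct value should be: u*(u + 2)*exp(u)

Explanation: The sign of the whole expression was flipped: the term u*(u + 2)*exp(u) was incorrectly written as -u*(u + 2)*exp(u)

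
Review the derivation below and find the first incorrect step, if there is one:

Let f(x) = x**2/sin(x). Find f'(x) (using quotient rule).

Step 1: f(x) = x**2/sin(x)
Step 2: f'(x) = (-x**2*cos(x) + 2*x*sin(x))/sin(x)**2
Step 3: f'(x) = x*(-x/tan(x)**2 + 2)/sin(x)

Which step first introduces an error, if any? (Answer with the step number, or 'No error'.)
Step 3

Step 3 is incorrect due to a wrong exponent.
The step shows: x*(-x/tan(x)**2 + 2)/sin(x)
The correct value should be: x*(-x/tan(x) + 2)/sin(x)

Explanation: The exponent -1 on tan(x) was incorrectly written as -2: the term x*(-x/tan(x) + 2)/sin(x) was incorrectly written as x*(-x/tan(x)**2 + 2)/sin(x)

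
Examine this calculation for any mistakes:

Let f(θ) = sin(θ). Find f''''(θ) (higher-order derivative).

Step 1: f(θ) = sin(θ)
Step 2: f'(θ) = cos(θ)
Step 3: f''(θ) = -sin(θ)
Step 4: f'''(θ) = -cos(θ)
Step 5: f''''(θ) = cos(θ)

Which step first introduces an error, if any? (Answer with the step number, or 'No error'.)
Step 5

Step 5 is incorrect due to a wrong trig function.
The step shows: cos(θ)
The correct value should be: sin(θ)

Explanation: sin(θ) was incorrectly written as cos(θ): the term sin(θ) was incorrectly written as cos(θ)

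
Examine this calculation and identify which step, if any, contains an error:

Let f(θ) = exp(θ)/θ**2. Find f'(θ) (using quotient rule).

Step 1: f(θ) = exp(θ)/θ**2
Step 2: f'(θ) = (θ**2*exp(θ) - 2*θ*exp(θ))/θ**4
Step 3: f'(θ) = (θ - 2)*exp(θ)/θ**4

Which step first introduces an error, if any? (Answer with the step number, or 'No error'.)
Step 3

Step 3 is incorrect due to a wrong exponent.
The step shows: (θ - 2)*exp(θ)/θ**4
The correct value should be: (θ - 2)*exp(θ)/θ**3

Explanation: The exponent -3 on θ was incorrectly written as -4: the term (θ - 2)*exp(θ)/θ**3 was incorrectly written as (θ - 2)*exp(θ)/θ**4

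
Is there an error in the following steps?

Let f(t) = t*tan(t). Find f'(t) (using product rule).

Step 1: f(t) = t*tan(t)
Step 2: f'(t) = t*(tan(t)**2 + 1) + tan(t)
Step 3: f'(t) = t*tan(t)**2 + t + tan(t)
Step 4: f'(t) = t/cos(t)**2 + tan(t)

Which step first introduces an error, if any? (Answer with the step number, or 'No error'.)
No error

All steps in this derivation are correct.
The final answer f'(t) = t/cos(t)**2 + tan(t) is valid.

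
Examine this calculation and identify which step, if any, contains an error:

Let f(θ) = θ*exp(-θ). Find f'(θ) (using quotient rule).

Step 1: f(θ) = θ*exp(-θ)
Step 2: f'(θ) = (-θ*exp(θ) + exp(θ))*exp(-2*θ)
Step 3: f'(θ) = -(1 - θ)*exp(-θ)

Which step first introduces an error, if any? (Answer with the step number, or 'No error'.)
Step 3

Step 3 is incorrect due to a sign flip.
The step shows: -(1 - θ)*exp(-θ)
The correct value should be: (1 - θ)*exp(-θ)

Explanation: The sign of the whole expression was flipped: the term (1 - θ)*exp(-θ) was incorrectly written as -(1 - θ)*exp(-θ)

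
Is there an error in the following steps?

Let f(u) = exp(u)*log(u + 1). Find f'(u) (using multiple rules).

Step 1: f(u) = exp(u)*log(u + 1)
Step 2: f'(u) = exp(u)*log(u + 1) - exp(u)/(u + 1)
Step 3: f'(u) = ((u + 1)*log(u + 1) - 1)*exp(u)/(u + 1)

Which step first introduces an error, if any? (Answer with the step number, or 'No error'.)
Step 2

Step 2 is incorrect due to a sign flip.
The step shows: exp(u)*log(u + 1) - exp(u)/(u + 1)
The correct value should be: exp(u)*log(u + 1) + exp(u)/(u + 1)

Explanation: The sign of one term was flipped: the term exp(u)/(u + 1) was incorrectly written as -exp(u)/(u + 1)
The later steps are derived from this incorrect expression, so the error originates in Step 2.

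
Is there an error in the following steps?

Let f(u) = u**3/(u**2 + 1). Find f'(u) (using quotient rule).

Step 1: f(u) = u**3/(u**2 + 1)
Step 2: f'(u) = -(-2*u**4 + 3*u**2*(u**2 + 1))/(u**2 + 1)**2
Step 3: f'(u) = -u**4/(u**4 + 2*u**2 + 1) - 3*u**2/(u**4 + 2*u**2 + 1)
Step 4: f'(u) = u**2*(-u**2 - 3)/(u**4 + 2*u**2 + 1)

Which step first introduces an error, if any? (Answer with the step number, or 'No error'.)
Step 2

Step 2 is incorrect due to a sign flip.
The step shows: -(-2*u**4 + 3*u**2*(u**2 + 1))/(u**2 + 1)**2
The correct value should be: (-2*u**4 + 3*u**2*(u**2 + 1))/(u**2 + 1)**2

Explanation: The sign of the whole expression was flipped: the term (-2*u**4 + 3*u**2*(u**2 + 1))/(u**2 + 1)**2 was incorrectly written as -(-2*u**4 + 3*u**2*(u**2 + 1))/(u**2 + 1)**2
The later steps are derived from this incorrect expression, so the error originates in Step 2.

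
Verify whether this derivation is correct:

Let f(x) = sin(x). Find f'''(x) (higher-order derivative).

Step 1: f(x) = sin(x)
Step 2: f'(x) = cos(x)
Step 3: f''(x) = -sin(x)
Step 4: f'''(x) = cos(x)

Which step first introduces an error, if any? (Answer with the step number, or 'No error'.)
Step 4

Step 4 is incorrect due to a sign flip.
The step shows: cos(x)
The correct value should be: -cos(x)

Explanation: The sign of the whole expression was flipped: the term -cos(x) was incorrectly written as cos(x)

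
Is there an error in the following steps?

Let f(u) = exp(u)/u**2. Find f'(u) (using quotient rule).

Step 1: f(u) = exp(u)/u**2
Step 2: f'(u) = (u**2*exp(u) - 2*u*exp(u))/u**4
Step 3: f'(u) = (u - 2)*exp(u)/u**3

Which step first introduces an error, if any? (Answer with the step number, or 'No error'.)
No error

All steps in this derivation are correct.
The final answer f'(u) = (u - 2)*exp(u)/u**3 is valid.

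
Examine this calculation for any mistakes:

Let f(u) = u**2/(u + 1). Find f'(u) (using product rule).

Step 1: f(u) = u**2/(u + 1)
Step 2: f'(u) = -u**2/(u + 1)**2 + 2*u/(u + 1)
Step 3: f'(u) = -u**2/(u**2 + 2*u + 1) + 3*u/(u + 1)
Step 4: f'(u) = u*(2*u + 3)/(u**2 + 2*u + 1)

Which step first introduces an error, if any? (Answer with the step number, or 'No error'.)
Step 3

Step 3 is incorrect due to a wrong coefficient.
The step shows: -u**2/(u**2 + 2*u + 1) + 3*u/(u + 1)
The correct value should be: -u**2/(u**2 + 2*u + 1) + 2*u/(u + 1)

Explanation: The coefficient 2 was incorrectly written as 3: the term 2*u/(u + 1) was incorrectly written as 3*u/(u + 1)
The later steps are derived from this incorrect expression, so the error originates in Step 3.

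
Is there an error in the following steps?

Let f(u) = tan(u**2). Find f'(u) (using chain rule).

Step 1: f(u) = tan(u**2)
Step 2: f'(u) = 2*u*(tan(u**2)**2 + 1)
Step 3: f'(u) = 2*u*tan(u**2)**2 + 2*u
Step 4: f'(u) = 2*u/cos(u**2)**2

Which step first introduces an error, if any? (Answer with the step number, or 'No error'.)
No error

All steps in this derivation are correct.
The final answer f'(u) = 2*u/cos(u**2)**2 is valid.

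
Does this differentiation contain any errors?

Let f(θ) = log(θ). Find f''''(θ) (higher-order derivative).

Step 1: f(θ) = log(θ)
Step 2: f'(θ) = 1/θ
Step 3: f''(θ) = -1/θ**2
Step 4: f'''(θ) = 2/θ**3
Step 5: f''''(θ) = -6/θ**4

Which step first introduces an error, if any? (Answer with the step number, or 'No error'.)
No error

All steps in this derivation are correct.
The final answer f''''(θ) = -6/θ**4 is valid.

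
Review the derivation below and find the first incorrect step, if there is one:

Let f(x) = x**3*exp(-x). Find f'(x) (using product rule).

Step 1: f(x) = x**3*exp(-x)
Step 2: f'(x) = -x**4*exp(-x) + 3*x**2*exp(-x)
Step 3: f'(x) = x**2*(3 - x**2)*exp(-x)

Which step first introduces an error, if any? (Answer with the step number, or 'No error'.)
Step 2

Step 2 is incorrect due to a wrong exponent.
The step shows: -x**4*exp(-x) + 3*x**2*exp(-x)
The correct value should be: -x**3*exp(-x) + 3*x**2*exp(-x)

Explanation: The exponent 3 on x was incorrectly written as 4: the term -x**3*exp(-x) was incorrectly written as -x**4*exp(-x)
The later steps are derived from this incorrect expression, so the error originates in Step 2.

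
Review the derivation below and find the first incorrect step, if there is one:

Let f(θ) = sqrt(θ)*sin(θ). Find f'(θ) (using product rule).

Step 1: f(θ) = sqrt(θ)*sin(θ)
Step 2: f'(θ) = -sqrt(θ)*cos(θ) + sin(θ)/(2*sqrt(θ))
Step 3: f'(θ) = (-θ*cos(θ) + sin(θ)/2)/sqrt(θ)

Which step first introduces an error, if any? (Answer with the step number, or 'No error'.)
Step 2

Step 2 is incorrect due to a sign flip.
The step shows: -sqrt(θ)*cos(θ) + sin(θ)/(2*sqrt(θ))
The correct value should be: sqrt(θ)*cos(θ) + sin(θ)/(2*sqrt(θ))

Explanation: The sign of one term was flipped: the term sqrt(θ)*cos(θ) was incorrectly written as -sqrt(θ)*cos(θ)
The later steps are derived from this incorrect expression, so the error originates in Step 2.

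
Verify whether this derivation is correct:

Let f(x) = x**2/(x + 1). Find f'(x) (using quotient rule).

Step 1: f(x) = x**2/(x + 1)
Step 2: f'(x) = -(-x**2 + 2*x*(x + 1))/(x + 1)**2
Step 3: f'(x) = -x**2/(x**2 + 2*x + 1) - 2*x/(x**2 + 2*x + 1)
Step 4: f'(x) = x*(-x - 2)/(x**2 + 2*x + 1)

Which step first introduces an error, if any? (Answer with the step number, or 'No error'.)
Step 2

Step 2 is incorrect due to a sign flip.
The step shows: -(-x**2 + 2*x*(x + 1))/(x + 1)**2
The correct value should be: (-x**2 + 2*x*(x + 1))/(x + 1)**2

Explanation: The sign of the whole expression was flipped: the term (-x**2 + 2*x*(x + 1))/(x + 1)**2 was incorrectly written as -(-x**2 + 2*x*(x + 1))/(x + 1)**2
The later steps are derived from this incorrect expression, so the error originates in Step 2.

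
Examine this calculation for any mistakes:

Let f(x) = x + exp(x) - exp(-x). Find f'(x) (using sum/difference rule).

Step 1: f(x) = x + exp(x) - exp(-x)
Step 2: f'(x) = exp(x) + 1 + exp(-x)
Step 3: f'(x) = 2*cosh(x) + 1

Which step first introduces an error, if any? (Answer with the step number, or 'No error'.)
No error

All steps in this derivation are correct.
The final answer f'(x) = 2*cosh(x) + 1 is valid.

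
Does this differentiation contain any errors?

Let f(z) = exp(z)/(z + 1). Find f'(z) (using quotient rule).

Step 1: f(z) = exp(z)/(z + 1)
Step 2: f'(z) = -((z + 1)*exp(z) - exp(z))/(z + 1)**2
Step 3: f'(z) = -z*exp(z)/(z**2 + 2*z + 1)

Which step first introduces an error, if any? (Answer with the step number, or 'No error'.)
Step 2

Step 2 is incorrect due to a sign flip.
The step shows: -((z + 1)*exp(z) - exp(z))/(z + 1)**2
The correct value should be: ((z + 1)*exp(z) - exp(z))/(z + 1)**2

Explanation: The sign of the whole expression was flipped: the term ((z + 1)*exp(z) - exp(z))/(z + 1)**2 was incorrectly written as -((z + 1)*exp(z) - exp(z))/(z + 1)**2
The later steps are derived from this incorrect expression, so the error originates in Step 2.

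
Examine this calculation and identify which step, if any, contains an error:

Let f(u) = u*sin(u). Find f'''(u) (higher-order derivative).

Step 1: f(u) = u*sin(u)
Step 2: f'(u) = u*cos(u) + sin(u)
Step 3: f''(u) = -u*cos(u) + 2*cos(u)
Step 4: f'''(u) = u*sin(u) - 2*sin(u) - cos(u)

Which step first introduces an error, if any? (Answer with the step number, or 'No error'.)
Step 3

Step 3 is incorrect due to a wrong trig function.
The step shows: -u*cos(u) + 2*cos(u)
The correct value should be: -u*sin(u) + 2*cos(u)

Explanation: sin(u) was incorrectly written as cos(u): the term -u*sin(u) was incorrectly written as -u*cos(u)
The later steps are derived from this incorrect expression, so the error originates in Step 3.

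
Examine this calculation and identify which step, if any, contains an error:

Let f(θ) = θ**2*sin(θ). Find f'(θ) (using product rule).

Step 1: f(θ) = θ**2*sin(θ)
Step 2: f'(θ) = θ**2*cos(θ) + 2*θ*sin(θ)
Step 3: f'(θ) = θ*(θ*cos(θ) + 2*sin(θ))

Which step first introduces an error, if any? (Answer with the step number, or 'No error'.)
No error

All steps in this derivation are correct.
The final answer f'(θ) = θ*(θ*cos(θ) + 2*sin(θ)) is valid.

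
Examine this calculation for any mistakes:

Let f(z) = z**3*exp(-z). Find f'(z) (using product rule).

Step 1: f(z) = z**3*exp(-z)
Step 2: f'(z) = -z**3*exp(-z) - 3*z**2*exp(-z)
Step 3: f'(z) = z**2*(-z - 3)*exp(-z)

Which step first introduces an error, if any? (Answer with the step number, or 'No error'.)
Step 2

Step 2 is incorrect due to a sign flip.
The step shows: -z**3*exp(-z) - 3*z**2*exp(-z)
The correct value should be: -z**3*exp(-z) + 3*z**2*exp(-z)

Explanation: The sign of one term was flipped: the term 3*z**2*exp(-z) was incorrectly written as -3*z**2*exp(-z)
The later steps are derived from this incorrect expression, so the error originates in Step 2.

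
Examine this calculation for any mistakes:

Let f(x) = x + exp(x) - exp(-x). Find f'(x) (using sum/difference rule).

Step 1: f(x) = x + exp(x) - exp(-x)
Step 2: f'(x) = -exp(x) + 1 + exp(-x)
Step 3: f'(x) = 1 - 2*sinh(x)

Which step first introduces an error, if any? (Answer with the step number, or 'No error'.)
Step 2

Step 2 is incorrect due to a sign flip.
The step shows: -exp(x) + 1 + exp(-x)
The correct value should be: exp(x) + 1 + exp(-x)

Explanation: The sign of one term was flipped: the term exp(x) was incorrectly written as -exp(x)
The later steps are derived from this incorrect expression, so the error originates in Step 2.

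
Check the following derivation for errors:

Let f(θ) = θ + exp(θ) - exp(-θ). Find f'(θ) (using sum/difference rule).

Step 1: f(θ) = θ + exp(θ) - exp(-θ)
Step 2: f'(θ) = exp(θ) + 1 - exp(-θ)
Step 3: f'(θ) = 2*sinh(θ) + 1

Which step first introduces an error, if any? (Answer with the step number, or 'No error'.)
Step 2

Step 2 is incorrect due to a sign flip.
The step shows: exp(θ) + 1 - exp(-θ)
The correct value should be: exp(θ) + 1 + exp(-θ)

Explanation: The sign of one term was flipped: the term exp(-θ) was incorrectly written as -exp(-θ)
The later steps are derived from this incorrect expression, so the error originates in Step 2.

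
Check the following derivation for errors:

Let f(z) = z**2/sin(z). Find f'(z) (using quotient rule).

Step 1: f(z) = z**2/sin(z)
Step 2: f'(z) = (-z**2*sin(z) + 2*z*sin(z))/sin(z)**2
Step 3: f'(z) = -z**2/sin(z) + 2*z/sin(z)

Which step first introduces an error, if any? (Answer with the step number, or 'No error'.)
Step 2

Step 2 is incorrect due to a wrong trig function.
The step shows: (-z**2*sin(z) + 2*z*sin(z))/sin(z)**2
The correct value should be: (-z**2*cos(z) + 2*z*sin(z))/sin(z)**2

Explanation: cos(z) was incorrectly written as sin(z): the term (-z**2*cos(z) + 2*z*sin(z))/sin(z)**2 was incorrectly written as (-z**2*sin(z) + 2*z*sin(z))/sin(z)**2
The later steps are derived from this incorrect expression, so the error originates in Step 2.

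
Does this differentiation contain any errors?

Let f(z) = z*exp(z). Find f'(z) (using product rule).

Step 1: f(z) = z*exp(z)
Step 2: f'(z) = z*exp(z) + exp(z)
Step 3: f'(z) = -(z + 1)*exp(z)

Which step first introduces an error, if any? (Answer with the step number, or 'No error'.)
Step 3

Step 3 is incorrect due to a sign flip.
The step shows: -(z + 1)*exp(z)
The correct value should be: (z + 1)*exp(z)

Explanation: The sign of the whole expression was flipped: the term (z + 1)*exp(z) was incorrectly written as -(z + 1)*exp(z)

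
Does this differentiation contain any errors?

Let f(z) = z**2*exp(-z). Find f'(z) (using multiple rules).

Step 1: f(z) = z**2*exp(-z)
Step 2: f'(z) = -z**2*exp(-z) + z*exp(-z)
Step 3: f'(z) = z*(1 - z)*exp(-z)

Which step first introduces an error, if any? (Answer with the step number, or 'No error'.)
Step 2

Step 2 is incorrect due to a wrong coefficient.
The step shows: -z**2*exp(-z) + z*exp(-z)
The correct value should be: -z**2*exp(-z) + 2*z*exp(-z)

Explanation: The coefficient 2 was incorrectly written as 1: the term 2*z*exp(-z) was incorrectly written as z*exp(-z)
The later steps are derived from this incorrect expression, so the error originates in Step 2.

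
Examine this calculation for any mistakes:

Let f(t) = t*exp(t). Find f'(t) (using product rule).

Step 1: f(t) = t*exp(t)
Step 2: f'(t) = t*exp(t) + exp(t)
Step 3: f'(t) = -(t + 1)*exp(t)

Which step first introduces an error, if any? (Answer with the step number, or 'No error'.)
Step 3

Step 3 is incorrect due to a sign flip.
The step shows: -(t + 1)*exp(t)
The correct value should be: (t + 1)*exp(t)

Explanation: The sign of the whole expression was flipped: the term (t + 1)*exp(t) was incorrectly written as -(t + 1)*exp(t)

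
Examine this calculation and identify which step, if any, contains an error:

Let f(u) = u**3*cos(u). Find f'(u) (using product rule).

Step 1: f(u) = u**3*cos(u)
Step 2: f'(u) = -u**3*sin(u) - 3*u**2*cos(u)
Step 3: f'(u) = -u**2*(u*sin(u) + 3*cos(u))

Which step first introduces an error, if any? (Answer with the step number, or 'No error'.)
Step 2

Step 2 is incorrect due to a sign flip.
The step shows: -u**3*sin(u) - 3*u**2*cos(u)
The correct value should be: -u**3*sin(u) + 3*u**2*cos(u)

Explanation: The sign of one term was flipped: the term 3*u**2*cos(u) was incorrectly written as -3*u**2*cos(u)
The later steps are derived from this incorrect expression, so the error originates in Step 2.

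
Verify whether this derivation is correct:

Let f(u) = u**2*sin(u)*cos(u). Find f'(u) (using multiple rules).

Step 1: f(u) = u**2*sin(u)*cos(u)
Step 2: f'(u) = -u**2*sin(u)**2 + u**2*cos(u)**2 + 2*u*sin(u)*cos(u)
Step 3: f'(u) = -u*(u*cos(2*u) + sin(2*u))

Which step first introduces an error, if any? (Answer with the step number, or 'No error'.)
Step 3

Step 3 is incorrect due to a sign flip.
The step shows: -u*(u*cos(2*u) + sin(2*u))
The correct value should be: u*(u*cos(2*u) + sin(2*u))

Explanation: The sign of the whole expression was flipped: the term u*(u*cos(2*u) + sin(2*u)) was incorrectly written as -u*(u*cos(2*u) + sin(2*u))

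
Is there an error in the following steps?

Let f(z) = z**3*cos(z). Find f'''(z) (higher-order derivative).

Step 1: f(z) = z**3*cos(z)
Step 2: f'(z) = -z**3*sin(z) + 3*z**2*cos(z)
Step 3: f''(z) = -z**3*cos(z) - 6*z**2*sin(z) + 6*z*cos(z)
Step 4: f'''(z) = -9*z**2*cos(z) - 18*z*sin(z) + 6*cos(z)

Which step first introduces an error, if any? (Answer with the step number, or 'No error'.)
Step 4

Step 4 is incorrect due to a dropped term.
The step shows: -9*z**2*cos(z) - 18*z*sin(z) + 6*cos(z)
The correct value should be: z**3*sin(z) - 9*z**2*cos(z) - 18*z*sin(z) + 6*cos(z)

Explanation: A term was dropped: the term z**3*sin(z) was incorrectly omitted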